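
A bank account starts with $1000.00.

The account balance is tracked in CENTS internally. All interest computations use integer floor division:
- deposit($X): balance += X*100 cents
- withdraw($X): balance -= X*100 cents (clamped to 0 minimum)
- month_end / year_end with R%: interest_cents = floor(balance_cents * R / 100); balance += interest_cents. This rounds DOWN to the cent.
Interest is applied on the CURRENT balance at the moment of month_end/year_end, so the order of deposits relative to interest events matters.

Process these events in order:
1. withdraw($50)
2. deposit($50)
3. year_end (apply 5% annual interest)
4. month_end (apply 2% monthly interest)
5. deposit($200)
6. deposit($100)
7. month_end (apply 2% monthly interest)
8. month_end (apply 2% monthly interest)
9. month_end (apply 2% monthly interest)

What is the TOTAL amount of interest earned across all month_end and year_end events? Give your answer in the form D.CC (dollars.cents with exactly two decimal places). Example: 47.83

After 1 (withdraw($50)): balance=$950.00 total_interest=$0.00
After 2 (deposit($50)): balance=$1000.00 total_interest=$0.00
After 3 (year_end (apply 5% annual interest)): balance=$1050.00 total_interest=$50.00
After 4 (month_end (apply 2% monthly interest)): balance=$1071.00 total_interest=$71.00
After 5 (deposit($200)): balance=$1271.00 total_interest=$71.00
After 6 (deposit($100)): balance=$1371.00 total_interest=$71.00
After 7 (month_end (apply 2% monthly interest)): balance=$1398.42 total_interest=$98.42
After 8 (month_end (apply 2% monthly interest)): balance=$1426.38 total_interest=$126.38
After 9 (month_end (apply 2% monthly interest)): balance=$1454.90 total_interest=$154.90

Answer: 154.90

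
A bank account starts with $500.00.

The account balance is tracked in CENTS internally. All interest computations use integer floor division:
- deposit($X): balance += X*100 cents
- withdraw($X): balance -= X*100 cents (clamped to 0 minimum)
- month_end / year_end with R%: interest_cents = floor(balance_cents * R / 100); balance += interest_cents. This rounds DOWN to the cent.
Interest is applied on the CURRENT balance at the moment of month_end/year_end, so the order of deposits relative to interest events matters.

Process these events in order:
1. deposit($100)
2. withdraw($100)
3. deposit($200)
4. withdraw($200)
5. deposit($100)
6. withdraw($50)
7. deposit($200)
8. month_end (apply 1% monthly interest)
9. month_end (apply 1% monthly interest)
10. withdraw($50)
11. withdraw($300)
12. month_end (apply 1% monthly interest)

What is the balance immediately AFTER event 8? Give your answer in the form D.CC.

Answer: 757.50

Derivation:
After 1 (deposit($100)): balance=$600.00 total_interest=$0.00
After 2 (withdraw($100)): balance=$500.00 total_interest=$0.00
After 3 (deposit($200)): balance=$700.00 total_interest=$0.00
After 4 (withdraw($200)): balance=$500.00 total_interest=$0.00
After 5 (deposit($100)): balance=$600.00 total_interest=$0.00
After 6 (withdraw($50)): balance=$550.00 total_interest=$0.00
After 7 (deposit($200)): balance=$750.00 total_interest=$0.00
After 8 (month_end (apply 1% monthly interest)): balance=$757.50 total_interest=$7.50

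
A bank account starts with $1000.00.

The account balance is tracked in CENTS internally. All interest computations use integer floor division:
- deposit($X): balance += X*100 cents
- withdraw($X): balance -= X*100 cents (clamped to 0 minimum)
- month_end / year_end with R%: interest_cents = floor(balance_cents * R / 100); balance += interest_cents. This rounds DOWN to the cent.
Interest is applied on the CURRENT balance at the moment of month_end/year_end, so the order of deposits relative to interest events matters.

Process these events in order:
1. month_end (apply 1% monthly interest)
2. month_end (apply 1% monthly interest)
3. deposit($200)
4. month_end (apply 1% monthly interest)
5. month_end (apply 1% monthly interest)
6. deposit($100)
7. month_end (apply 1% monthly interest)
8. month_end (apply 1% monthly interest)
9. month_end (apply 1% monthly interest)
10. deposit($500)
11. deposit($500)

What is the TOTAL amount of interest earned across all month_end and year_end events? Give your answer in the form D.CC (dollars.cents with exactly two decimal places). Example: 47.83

Answer: 85.35

Derivation:
After 1 (month_end (apply 1% monthly interest)): balance=$1010.00 total_interest=$10.00
After 2 (month_end (apply 1% monthly interest)): balance=$1020.10 total_interest=$20.10
After 3 (deposit($200)): balance=$1220.10 total_interest=$20.10
After 4 (month_end (apply 1% monthly interest)): balance=$1232.30 total_interest=$32.30
After 5 (month_end (apply 1% monthly interest)): balance=$1244.62 total_interest=$44.62
After 6 (deposit($100)): balance=$1344.62 total_interest=$44.62
After 7 (month_end (apply 1% monthly interest)): balance=$1358.06 total_interest=$58.06
After 8 (month_end (apply 1% monthly interest)): balance=$1371.64 total_interest=$71.64
After 9 (month_end (apply 1% monthly interest)): balance=$1385.35 total_interest=$85.35
After 10 (deposit($500)): balance=$1885.35 total_interest=$85.35
After 11 (deposit($500)): balance=$2385.35 total_interest=$85.35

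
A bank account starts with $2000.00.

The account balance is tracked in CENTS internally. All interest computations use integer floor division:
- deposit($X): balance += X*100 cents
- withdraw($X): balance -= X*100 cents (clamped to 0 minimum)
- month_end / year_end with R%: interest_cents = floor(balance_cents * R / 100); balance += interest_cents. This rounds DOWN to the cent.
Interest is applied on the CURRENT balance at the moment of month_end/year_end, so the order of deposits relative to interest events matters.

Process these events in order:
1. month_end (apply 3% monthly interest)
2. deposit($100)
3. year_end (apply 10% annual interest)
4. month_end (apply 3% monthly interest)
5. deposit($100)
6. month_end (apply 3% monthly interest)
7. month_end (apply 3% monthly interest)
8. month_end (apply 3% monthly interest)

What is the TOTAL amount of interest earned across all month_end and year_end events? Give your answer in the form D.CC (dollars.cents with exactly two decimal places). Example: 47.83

After 1 (month_end (apply 3% monthly interest)): balance=$2060.00 total_interest=$60.00
After 2 (deposit($100)): balance=$2160.00 total_interest=$60.00
After 3 (year_end (apply 10% annual interest)): balance=$2376.00 total_interest=$276.00
After 4 (month_end (apply 3% monthly interest)): balance=$2447.28 total_interest=$347.28
After 5 (deposit($100)): balance=$2547.28 total_interest=$347.28
After 6 (month_end (apply 3% monthly interest)): balance=$2623.69 total_interest=$423.69
After 7 (month_end (apply 3% monthly interest)): balance=$2702.40 total_interest=$502.40
After 8 (month_end (apply 3% monthly interest)): balance=$2783.47 total_interest=$583.47

Answer: 583.47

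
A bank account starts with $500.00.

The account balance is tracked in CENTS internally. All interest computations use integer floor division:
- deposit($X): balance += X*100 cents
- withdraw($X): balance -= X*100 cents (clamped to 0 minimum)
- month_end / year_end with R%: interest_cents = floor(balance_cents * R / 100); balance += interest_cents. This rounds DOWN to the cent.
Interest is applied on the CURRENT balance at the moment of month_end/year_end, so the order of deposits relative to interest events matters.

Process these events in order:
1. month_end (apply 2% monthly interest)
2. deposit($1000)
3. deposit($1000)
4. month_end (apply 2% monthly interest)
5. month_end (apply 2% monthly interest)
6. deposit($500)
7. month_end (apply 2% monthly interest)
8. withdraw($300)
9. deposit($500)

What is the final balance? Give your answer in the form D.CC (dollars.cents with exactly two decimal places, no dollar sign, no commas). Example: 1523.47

Answer: 3373.62

Derivation:
After 1 (month_end (apply 2% monthly interest)): balance=$510.00 total_interest=$10.00
After 2 (deposit($1000)): balance=$1510.00 total_interest=$10.00
After 3 (deposit($1000)): balance=$2510.00 total_interest=$10.00
After 4 (month_end (apply 2% monthly interest)): balance=$2560.20 total_interest=$60.20
After 5 (month_end (apply 2% monthly interest)): balance=$2611.40 total_interest=$111.40
After 6 (deposit($500)): balance=$3111.40 total_interest=$111.40
After 7 (month_end (apply 2% monthly interest)): balance=$3173.62 total_interest=$173.62
After 8 (withdraw($300)): balance=$2873.62 total_interest=$173.62
After 9 (deposit($500)): balance=$3373.62 total_interest=$173.62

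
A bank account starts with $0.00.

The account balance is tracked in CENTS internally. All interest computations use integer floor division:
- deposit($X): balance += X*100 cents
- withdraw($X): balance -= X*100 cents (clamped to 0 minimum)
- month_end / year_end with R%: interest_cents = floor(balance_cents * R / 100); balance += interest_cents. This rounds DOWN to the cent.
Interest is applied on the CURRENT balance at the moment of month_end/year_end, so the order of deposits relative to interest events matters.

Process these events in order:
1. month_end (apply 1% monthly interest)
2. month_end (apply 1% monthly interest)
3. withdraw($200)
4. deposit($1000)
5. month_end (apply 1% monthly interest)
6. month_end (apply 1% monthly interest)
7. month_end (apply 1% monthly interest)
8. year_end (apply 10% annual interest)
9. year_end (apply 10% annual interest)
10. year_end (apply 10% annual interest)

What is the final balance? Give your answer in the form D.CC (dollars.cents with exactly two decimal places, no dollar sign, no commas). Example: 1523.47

Answer: 1371.32

Derivation:
After 1 (month_end (apply 1% monthly interest)): balance=$0.00 total_interest=$0.00
After 2 (month_end (apply 1% monthly interest)): balance=$0.00 total_interest=$0.00
After 3 (withdraw($200)): balance=$0.00 total_interest=$0.00
After 4 (deposit($1000)): balance=$1000.00 total_interest=$0.00
After 5 (month_end (apply 1% monthly interest)): balance=$1010.00 total_interest=$10.00
After 6 (month_end (apply 1% monthly interest)): balance=$1020.10 total_interest=$20.10
After 7 (month_end (apply 1% monthly interest)): balance=$1030.30 total_interest=$30.30
After 8 (year_end (apply 10% annual interest)): balance=$1133.33 total_interest=$133.33
After 9 (year_end (apply 10% annual interest)): balance=$1246.66 total_interest=$246.66
After 10 (year_end (apply 10% annual interest)): balance=$1371.32 total_interest=$371.32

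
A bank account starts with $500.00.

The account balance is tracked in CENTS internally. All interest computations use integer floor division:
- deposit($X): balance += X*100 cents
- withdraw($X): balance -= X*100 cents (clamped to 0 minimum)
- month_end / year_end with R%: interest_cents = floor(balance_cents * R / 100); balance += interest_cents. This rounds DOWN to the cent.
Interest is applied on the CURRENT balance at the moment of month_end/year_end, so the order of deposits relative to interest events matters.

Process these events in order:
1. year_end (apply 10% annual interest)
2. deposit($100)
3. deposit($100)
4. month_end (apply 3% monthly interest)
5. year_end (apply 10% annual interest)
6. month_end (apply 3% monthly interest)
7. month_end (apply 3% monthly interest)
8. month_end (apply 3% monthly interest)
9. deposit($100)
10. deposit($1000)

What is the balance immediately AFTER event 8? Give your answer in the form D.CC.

Answer: 928.53

Derivation:
After 1 (year_end (apply 10% annual interest)): balance=$550.00 total_interest=$50.00
After 2 (deposit($100)): balance=$650.00 total_interest=$50.00
After 3 (deposit($100)): balance=$750.00 total_interest=$50.00
After 4 (month_end (apply 3% monthly interest)): balance=$772.50 total_interest=$72.50
After 5 (year_end (apply 10% annual interest)): balance=$849.75 total_interest=$149.75
After 6 (month_end (apply 3% monthly interest)): balance=$875.24 total_interest=$175.24
After 7 (month_end (apply 3% monthly interest)): balance=$901.49 total_interest=$201.49
After 8 (month_end (apply 3% monthly interest)): balance=$928.53 total_interest=$228.53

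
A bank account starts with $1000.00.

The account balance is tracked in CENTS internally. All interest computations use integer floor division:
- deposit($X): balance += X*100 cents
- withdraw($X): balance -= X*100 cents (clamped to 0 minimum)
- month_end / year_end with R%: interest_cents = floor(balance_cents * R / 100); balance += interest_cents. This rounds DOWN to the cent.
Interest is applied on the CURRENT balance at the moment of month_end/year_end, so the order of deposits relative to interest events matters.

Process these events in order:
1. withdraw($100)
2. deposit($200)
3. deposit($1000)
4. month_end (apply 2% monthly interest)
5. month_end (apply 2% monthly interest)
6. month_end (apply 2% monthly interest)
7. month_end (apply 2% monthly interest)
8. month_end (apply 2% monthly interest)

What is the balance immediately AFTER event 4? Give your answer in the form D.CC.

After 1 (withdraw($100)): balance=$900.00 total_interest=$0.00
After 2 (deposit($200)): balance=$1100.00 total_interest=$0.00
After 3 (deposit($1000)): balance=$2100.00 total_interest=$0.00
After 4 (month_end (apply 2% monthly interest)): balance=$2142.00 total_interest=$42.00

Answer: 2142.00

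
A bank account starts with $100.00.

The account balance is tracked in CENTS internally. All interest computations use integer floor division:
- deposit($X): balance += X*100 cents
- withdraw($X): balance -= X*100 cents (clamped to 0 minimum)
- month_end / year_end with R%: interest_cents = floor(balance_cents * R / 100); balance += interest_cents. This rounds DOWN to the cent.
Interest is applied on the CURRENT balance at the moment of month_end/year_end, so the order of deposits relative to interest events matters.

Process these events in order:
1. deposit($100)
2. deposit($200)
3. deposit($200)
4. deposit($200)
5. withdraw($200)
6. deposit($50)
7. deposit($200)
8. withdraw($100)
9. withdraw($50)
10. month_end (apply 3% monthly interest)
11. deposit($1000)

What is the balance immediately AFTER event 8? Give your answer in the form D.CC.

Answer: 750.00

Derivation:
After 1 (deposit($100)): balance=$200.00 total_interest=$0.00
After 2 (deposit($200)): balance=$400.00 total_interest=$0.00
After 3 (deposit($200)): balance=$600.00 total_interest=$0.00
After 4 (deposit($200)): balance=$800.00 total_interest=$0.00
After 5 (withdraw($200)): balance=$600.00 total_interest=$0.00
After 6 (deposit($50)): balance=$650.00 total_interest=$0.00
After 7 (deposit($200)): balance=$850.00 total_interest=$0.00
After 8 (withdraw($100)): balance=$750.00 total_interest=$0.00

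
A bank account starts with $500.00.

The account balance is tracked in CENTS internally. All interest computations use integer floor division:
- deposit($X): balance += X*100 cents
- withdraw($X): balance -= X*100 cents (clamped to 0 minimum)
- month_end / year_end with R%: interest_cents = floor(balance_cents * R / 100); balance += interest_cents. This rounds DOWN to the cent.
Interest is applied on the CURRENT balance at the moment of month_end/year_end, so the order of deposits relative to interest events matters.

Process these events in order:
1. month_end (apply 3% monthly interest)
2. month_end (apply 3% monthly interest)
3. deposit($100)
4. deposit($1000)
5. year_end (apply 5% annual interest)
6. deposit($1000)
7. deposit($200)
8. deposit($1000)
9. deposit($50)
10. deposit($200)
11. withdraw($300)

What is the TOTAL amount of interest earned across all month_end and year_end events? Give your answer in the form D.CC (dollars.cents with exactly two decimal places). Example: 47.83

Answer: 111.97

Derivation:
After 1 (month_end (apply 3% monthly interest)): balance=$515.00 total_interest=$15.00
After 2 (month_end (apply 3% monthly interest)): balance=$530.45 total_interest=$30.45
After 3 (deposit($100)): balance=$630.45 total_interest=$30.45
After 4 (deposit($1000)): balance=$1630.45 total_interest=$30.45
After 5 (year_end (apply 5% annual interest)): balance=$1711.97 total_interest=$111.97
After 6 (deposit($1000)): balance=$2711.97 total_interest=$111.97
After 7 (deposit($200)): balance=$2911.97 total_interest=$111.97
After 8 (deposit($1000)): balance=$3911.97 total_interest=$111.97
After 9 (deposit($50)): balance=$3961.97 total_interest=$111.97
After 10 (deposit($200)): balance=$4161.97 total_interest=$111.97
After 11 (withdraw($300)): balance=$3861.97 total_interest=$111.97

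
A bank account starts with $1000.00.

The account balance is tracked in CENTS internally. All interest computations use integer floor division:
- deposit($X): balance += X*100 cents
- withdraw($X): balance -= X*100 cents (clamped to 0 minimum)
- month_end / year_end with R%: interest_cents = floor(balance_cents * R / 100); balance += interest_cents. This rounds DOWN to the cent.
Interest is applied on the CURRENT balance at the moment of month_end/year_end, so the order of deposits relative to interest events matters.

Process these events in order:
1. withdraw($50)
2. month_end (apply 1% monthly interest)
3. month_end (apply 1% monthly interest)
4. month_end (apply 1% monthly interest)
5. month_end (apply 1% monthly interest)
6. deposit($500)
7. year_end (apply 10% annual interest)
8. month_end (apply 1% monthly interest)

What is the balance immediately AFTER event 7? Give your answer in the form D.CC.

After 1 (withdraw($50)): balance=$950.00 total_interest=$0.00
After 2 (month_end (apply 1% monthly interest)): balance=$959.50 total_interest=$9.50
After 3 (month_end (apply 1% monthly interest)): balance=$969.09 total_interest=$19.09
After 4 (month_end (apply 1% monthly interest)): balance=$978.78 total_interest=$28.78
After 5 (month_end (apply 1% monthly interest)): balance=$988.56 total_interest=$38.56
After 6 (deposit($500)): balance=$1488.56 total_interest=$38.56
After 7 (year_end (apply 10% annual interest)): balance=$1637.41 total_interest=$187.41

Answer: 1637.41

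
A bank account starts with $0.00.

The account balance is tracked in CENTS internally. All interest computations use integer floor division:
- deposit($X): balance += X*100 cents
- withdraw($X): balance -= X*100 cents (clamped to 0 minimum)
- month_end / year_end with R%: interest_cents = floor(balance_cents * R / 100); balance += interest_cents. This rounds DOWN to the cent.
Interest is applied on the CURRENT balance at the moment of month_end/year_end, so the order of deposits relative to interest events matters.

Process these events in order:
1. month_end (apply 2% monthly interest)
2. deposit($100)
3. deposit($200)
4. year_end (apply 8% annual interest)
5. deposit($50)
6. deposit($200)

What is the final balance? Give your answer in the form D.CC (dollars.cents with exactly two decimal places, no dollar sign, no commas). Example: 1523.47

Answer: 574.00

Derivation:
After 1 (month_end (apply 2% monthly interest)): balance=$0.00 total_interest=$0.00
After 2 (deposit($100)): balance=$100.00 total_interest=$0.00
After 3 (deposit($200)): balance=$300.00 total_interest=$0.00
After 4 (year_end (apply 8% annual interest)): balance=$324.00 total_interest=$24.00
After 5 (deposit($50)): balance=$374.00 total_interest=$24.00
After 6 (deposit($200)): balance=$574.00 total_interest=$24.00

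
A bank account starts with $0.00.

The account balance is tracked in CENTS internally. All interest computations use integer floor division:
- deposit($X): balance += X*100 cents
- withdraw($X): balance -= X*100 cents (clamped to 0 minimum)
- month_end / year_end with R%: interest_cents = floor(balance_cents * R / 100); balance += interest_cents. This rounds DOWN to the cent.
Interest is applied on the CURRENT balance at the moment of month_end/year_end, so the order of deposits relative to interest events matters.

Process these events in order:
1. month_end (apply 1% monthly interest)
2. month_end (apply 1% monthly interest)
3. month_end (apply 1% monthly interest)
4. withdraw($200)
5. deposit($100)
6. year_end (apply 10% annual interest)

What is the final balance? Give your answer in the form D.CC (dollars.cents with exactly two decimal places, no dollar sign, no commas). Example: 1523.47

Answer: 110.00

Derivation:
After 1 (month_end (apply 1% monthly interest)): balance=$0.00 total_interest=$0.00
After 2 (month_end (apply 1% monthly interest)): balance=$0.00 total_interest=$0.00
After 3 (month_end (apply 1% monthly interest)): balance=$0.00 total_interest=$0.00
After 4 (withdraw($200)): balance=$0.00 total_interest=$0.00
After 5 (deposit($100)): balance=$100.00 total_interest=$0.00
After 6 (year_end (apply 10% annual interest)): balance=$110.00 total_interest=$10.00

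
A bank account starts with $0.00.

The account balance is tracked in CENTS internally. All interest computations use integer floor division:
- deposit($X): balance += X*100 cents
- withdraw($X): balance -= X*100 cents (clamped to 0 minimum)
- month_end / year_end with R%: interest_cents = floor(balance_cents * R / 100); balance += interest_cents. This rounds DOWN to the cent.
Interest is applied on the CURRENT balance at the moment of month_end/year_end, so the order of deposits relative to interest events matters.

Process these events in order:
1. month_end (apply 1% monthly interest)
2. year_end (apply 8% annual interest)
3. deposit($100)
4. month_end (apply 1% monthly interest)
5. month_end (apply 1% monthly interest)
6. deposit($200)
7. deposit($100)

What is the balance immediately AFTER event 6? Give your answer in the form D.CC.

Answer: 302.01

Derivation:
After 1 (month_end (apply 1% monthly interest)): balance=$0.00 total_interest=$0.00
After 2 (year_end (apply 8% annual interest)): balance=$0.00 total_interest=$0.00
After 3 (deposit($100)): balance=$100.00 total_interest=$0.00
After 4 (month_end (apply 1% monthly interest)): balance=$101.00 total_interest=$1.00
After 5 (month_end (apply 1% monthly interest)): balance=$102.01 total_interest=$2.01
After 6 (deposit($200)): balance=$302.01 total_interest=$2.01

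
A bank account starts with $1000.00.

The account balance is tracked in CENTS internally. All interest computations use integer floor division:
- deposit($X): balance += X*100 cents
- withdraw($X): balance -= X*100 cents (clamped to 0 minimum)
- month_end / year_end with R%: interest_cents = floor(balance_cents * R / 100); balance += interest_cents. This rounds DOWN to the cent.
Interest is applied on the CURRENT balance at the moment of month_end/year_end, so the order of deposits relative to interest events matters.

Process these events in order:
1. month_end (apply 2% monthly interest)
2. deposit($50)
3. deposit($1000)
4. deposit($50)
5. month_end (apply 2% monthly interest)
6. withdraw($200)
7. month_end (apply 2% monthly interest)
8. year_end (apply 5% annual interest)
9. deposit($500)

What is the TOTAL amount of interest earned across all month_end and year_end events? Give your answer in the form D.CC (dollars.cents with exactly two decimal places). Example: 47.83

Answer: 201.72

Derivation:
After 1 (month_end (apply 2% monthly interest)): balance=$1020.00 total_interest=$20.00
After 2 (deposit($50)): balance=$1070.00 total_interest=$20.00
After 3 (deposit($1000)): balance=$2070.00 total_interest=$20.00
After 4 (deposit($50)): balance=$2120.00 total_interest=$20.00
After 5 (month_end (apply 2% monthly interest)): balance=$2162.40 total_interest=$62.40
After 6 (withdraw($200)): balance=$1962.40 total_interest=$62.40
After 7 (month_end (apply 2% monthly interest)): balance=$2001.64 total_interest=$101.64
After 8 (year_end (apply 5% annual interest)): balance=$2101.72 total_interest=$201.72
After 9 (deposit($500)): balance=$2601.72 total_interest=$201.72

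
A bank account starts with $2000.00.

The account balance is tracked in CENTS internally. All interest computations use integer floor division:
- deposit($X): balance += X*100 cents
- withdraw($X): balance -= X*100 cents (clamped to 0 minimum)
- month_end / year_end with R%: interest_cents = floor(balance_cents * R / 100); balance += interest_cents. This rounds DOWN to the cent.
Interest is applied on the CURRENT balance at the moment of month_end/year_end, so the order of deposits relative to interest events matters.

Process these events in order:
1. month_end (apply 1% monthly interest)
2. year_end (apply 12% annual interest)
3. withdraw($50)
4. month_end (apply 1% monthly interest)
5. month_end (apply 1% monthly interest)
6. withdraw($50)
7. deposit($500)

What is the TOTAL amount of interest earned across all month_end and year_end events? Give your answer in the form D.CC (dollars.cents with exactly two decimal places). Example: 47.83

After 1 (month_end (apply 1% monthly interest)): balance=$2020.00 total_interest=$20.00
After 2 (year_end (apply 12% annual interest)): balance=$2262.40 total_interest=$262.40
After 3 (withdraw($50)): balance=$2212.40 total_interest=$262.40
After 4 (month_end (apply 1% monthly interest)): balance=$2234.52 total_interest=$284.52
After 5 (month_end (apply 1% monthly interest)): balance=$2256.86 total_interest=$306.86
After 6 (withdraw($50)): balance=$2206.86 total_interest=$306.86
After 7 (deposit($500)): balance=$2706.86 total_interest=$306.86

Answer: 306.86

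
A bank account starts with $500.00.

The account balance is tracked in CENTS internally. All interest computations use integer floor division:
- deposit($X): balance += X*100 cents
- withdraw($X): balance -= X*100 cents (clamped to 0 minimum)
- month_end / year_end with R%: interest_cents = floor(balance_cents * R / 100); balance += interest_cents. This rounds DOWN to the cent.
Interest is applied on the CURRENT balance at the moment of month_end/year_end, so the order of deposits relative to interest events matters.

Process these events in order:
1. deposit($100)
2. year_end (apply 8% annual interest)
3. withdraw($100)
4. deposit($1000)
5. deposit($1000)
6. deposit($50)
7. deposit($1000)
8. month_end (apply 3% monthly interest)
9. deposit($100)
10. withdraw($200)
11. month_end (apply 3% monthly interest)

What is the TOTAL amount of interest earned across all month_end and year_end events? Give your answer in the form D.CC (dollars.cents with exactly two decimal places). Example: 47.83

Answer: 264.11

Derivation:
After 1 (deposit($100)): balance=$600.00 total_interest=$0.00
After 2 (year_end (apply 8% annual interest)): balance=$648.00 total_interest=$48.00
After 3 (withdraw($100)): balance=$548.00 total_interest=$48.00
After 4 (deposit($1000)): balance=$1548.00 total_interest=$48.00
After 5 (deposit($1000)): balance=$2548.00 total_interest=$48.00
After 6 (deposit($50)): balance=$2598.00 total_interest=$48.00
After 7 (deposit($1000)): balance=$3598.00 total_interest=$48.00
After 8 (month_end (apply 3% monthly interest)): balance=$3705.94 total_interest=$155.94
After 9 (deposit($100)): balance=$3805.94 total_interest=$155.94
After 10 (withdraw($200)): balance=$3605.94 total_interest=$155.94
After 11 (month_end (apply 3% monthly interest)): balance=$3714.11 total_interest=$264.11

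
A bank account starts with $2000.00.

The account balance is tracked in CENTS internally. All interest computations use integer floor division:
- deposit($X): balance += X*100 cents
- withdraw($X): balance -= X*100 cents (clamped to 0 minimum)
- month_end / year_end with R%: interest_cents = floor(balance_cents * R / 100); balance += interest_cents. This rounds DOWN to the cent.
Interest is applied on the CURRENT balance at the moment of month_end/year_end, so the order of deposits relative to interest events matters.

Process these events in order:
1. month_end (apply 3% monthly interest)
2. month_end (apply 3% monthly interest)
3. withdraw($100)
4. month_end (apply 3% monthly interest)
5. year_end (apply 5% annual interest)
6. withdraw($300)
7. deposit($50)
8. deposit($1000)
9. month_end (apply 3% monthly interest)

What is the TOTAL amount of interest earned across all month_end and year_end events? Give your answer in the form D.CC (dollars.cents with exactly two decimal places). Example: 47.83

After 1 (month_end (apply 3% monthly interest)): balance=$2060.00 total_interest=$60.00
After 2 (month_end (apply 3% monthly interest)): balance=$2121.80 total_interest=$121.80
After 3 (withdraw($100)): balance=$2021.80 total_interest=$121.80
After 4 (month_end (apply 3% monthly interest)): balance=$2082.45 total_interest=$182.45
After 5 (year_end (apply 5% annual interest)): balance=$2186.57 total_interest=$286.57
After 6 (withdraw($300)): balance=$1886.57 total_interest=$286.57
After 7 (deposit($50)): balance=$1936.57 total_interest=$286.57
After 8 (deposit($1000)): balance=$2936.57 total_interest=$286.57
After 9 (month_end (apply 3% monthly interest)): balance=$3024.66 total_interest=$374.66

Answer: 374.66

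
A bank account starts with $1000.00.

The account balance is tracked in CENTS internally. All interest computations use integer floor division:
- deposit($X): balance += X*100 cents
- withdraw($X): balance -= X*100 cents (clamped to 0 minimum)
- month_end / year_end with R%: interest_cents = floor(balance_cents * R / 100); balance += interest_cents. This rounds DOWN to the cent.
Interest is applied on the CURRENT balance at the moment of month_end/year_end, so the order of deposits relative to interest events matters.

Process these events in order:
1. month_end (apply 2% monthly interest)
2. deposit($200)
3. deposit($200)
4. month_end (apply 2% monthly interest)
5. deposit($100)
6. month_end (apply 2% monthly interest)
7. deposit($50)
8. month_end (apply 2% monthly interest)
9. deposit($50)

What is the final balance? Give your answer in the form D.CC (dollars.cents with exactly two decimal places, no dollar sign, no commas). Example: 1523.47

Answer: 1711.94

Derivation:
After 1 (month_end (apply 2% monthly interest)): balance=$1020.00 total_interest=$20.00
After 2 (deposit($200)): balance=$1220.00 total_interest=$20.00
After 3 (deposit($200)): balance=$1420.00 total_interest=$20.00
After 4 (month_end (apply 2% monthly interest)): balance=$1448.40 total_interest=$48.40
After 5 (deposit($100)): balance=$1548.40 total_interest=$48.40
After 6 (month_end (apply 2% monthly interest)): balance=$1579.36 total_interest=$79.36
After 7 (deposit($50)): balance=$1629.36 total_interest=$79.36
After 8 (month_end (apply 2% monthly interest)): balance=$1661.94 total_interest=$111.94
After 9 (deposit($50)): balance=$1711.94 total_interest=$111.94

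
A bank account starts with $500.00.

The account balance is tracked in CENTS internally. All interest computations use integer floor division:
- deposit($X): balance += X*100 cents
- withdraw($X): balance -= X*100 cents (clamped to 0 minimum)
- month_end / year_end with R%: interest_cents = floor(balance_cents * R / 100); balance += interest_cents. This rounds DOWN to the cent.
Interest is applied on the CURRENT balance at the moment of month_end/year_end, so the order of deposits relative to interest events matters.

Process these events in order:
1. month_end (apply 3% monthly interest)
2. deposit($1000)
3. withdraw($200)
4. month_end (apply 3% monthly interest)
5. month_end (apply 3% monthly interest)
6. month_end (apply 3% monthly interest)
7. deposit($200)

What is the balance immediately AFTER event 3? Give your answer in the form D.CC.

After 1 (month_end (apply 3% monthly interest)): balance=$515.00 total_interest=$15.00
After 2 (deposit($1000)): balance=$1515.00 total_interest=$15.00
After 3 (withdraw($200)): balance=$1315.00 total_interest=$15.00

Answer: 1315.00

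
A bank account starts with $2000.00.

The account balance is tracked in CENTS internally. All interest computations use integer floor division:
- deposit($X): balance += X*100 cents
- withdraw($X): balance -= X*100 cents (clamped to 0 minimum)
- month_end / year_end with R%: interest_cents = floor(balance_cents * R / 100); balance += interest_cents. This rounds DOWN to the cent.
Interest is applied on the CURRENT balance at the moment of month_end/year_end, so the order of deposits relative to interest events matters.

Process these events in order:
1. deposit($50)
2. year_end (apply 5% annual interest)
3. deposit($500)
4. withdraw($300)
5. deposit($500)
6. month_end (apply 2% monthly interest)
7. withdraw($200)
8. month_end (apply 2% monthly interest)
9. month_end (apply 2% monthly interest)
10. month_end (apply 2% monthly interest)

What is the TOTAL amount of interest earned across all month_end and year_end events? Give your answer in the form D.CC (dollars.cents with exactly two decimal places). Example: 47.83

Answer: 325.39

Derivation:
After 1 (deposit($50)): balance=$2050.00 total_interest=$0.00
After 2 (year_end (apply 5% annual interest)): balance=$2152.50 total_interest=$102.50
After 3 (deposit($500)): balance=$2652.50 total_interest=$102.50
After 4 (withdraw($300)): balance=$2352.50 total_interest=$102.50
After 5 (deposit($500)): balance=$2852.50 total_interest=$102.50
After 6 (month_end (apply 2% monthly interest)): balance=$2909.55 total_interest=$159.55
After 7 (withdraw($200)): balance=$2709.55 total_interest=$159.55
After 8 (month_end (apply 2% monthly interest)): balance=$2763.74 total_interest=$213.74
After 9 (month_end (apply 2% monthly interest)): balance=$2819.01 total_interest=$269.01
After 10 (month_end (apply 2% monthly interest)): balance=$2875.39 total_interest=$325.39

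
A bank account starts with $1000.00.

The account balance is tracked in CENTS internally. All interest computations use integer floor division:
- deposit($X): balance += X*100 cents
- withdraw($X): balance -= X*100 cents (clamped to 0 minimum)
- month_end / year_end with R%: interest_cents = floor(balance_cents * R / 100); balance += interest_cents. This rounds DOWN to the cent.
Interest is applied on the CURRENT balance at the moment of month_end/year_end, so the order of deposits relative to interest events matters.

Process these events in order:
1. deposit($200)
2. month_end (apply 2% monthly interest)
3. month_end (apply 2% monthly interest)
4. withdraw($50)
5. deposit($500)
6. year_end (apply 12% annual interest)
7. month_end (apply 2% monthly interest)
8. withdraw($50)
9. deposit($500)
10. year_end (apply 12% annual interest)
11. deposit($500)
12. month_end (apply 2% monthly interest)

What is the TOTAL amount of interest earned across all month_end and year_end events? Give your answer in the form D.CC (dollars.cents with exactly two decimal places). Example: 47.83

After 1 (deposit($200)): balance=$1200.00 total_interest=$0.00
After 2 (month_end (apply 2% monthly interest)): balance=$1224.00 total_interest=$24.00
After 3 (month_end (apply 2% monthly interest)): balance=$1248.48 total_interest=$48.48
After 4 (withdraw($50)): balance=$1198.48 total_interest=$48.48
After 5 (deposit($500)): balance=$1698.48 total_interest=$48.48
After 6 (year_end (apply 12% annual interest)): balance=$1902.29 total_interest=$252.29
After 7 (month_end (apply 2% monthly interest)): balance=$1940.33 total_interest=$290.33
After 8 (withdraw($50)): balance=$1890.33 total_interest=$290.33
After 9 (deposit($500)): balance=$2390.33 total_interest=$290.33
After 10 (year_end (apply 12% annual interest)): balance=$2677.16 total_interest=$577.16
After 11 (deposit($500)): balance=$3177.16 total_interest=$577.16
After 12 (month_end (apply 2% monthly interest)): balance=$3240.70 total_interest=$640.70

Answer: 640.70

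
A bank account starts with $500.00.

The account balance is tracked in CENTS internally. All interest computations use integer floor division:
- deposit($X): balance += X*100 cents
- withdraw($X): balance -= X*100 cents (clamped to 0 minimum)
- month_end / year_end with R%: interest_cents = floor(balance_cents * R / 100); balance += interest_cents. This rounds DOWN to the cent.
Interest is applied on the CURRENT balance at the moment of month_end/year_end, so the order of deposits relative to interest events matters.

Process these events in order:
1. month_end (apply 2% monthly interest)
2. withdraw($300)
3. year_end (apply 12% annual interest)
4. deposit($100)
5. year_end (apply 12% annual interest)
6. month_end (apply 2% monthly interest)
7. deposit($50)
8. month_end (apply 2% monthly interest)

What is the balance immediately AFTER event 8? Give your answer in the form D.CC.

Answer: 441.57

Derivation:
After 1 (month_end (apply 2% monthly interest)): balance=$510.00 total_interest=$10.00
After 2 (withdraw($300)): balance=$210.00 total_interest=$10.00
After 3 (year_end (apply 12% annual interest)): balance=$235.20 total_interest=$35.20
After 4 (deposit($100)): balance=$335.20 total_interest=$35.20
After 5 (year_end (apply 12% annual interest)): balance=$375.42 total_interest=$75.42
After 6 (month_end (apply 2% monthly interest)): balance=$382.92 total_interest=$82.92
After 7 (deposit($50)): balance=$432.92 total_interest=$82.92
After 8 (month_end (apply 2% monthly interest)): balance=$441.57 total_interest=$91.57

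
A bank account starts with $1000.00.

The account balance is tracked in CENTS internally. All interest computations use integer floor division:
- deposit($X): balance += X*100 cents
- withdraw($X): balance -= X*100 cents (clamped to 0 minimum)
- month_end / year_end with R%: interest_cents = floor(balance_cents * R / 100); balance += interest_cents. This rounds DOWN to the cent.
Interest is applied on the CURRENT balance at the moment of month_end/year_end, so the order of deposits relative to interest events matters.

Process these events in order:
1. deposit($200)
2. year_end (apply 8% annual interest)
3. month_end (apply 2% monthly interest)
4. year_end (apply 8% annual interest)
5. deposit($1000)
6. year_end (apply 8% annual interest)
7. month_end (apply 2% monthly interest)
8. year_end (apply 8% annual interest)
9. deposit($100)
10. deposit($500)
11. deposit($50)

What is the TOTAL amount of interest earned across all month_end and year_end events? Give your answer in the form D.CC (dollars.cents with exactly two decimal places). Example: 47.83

Answer: 688.25

Derivation:
After 1 (deposit($200)): balance=$1200.00 total_interest=$0.00
After 2 (year_end (apply 8% annual interest)): balance=$1296.00 total_interest=$96.00
After 3 (month_end (apply 2% monthly interest)): balance=$1321.92 total_interest=$121.92
After 4 (year_end (apply 8% annual interest)): balance=$1427.67 total_interest=$227.67
After 5 (deposit($1000)): balance=$2427.67 total_interest=$227.67
After 6 (year_end (apply 8% annual interest)): balance=$2621.88 total_interest=$421.88
After 7 (month_end (apply 2% monthly interest)): balance=$2674.31 total_interest=$474.31
After 8 (year_end (apply 8% annual interest)): balance=$2888.25 total_interest=$688.25
After 9 (deposit($100)): balance=$2988.25 total_interest=$688.25
After 10 (deposit($500)): balance=$3488.25 total_interest=$688.25
After 11 (deposit($50)): balance=$3538.25 total_interest=$688.25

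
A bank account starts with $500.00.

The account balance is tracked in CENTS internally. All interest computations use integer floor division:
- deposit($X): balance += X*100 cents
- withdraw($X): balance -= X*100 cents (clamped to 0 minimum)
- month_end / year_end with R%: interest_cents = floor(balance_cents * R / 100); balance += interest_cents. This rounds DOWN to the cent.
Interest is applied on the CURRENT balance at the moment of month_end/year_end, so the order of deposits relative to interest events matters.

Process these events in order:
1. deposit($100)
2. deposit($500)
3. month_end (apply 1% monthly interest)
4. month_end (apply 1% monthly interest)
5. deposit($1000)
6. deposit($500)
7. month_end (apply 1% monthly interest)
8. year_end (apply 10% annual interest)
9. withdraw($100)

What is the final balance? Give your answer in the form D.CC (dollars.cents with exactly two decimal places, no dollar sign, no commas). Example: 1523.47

Answer: 2813.16

Derivation:
After 1 (deposit($100)): balance=$600.00 total_interest=$0.00
After 2 (deposit($500)): balance=$1100.00 total_interest=$0.00
After 3 (month_end (apply 1% monthly interest)): balance=$1111.00 total_interest=$11.00
After 4 (month_end (apply 1% monthly interest)): balance=$1122.11 total_interest=$22.11
After 5 (deposit($1000)): balance=$2122.11 total_interest=$22.11
After 6 (deposit($500)): balance=$2622.11 total_interest=$22.11
After 7 (month_end (apply 1% monthly interest)): balance=$2648.33 total_interest=$48.33
After 8 (year_end (apply 10% annual interest)): balance=$2913.16 total_interest=$313.16
After 9 (withdraw($100)): balance=$2813.16 total_interest=$313.16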